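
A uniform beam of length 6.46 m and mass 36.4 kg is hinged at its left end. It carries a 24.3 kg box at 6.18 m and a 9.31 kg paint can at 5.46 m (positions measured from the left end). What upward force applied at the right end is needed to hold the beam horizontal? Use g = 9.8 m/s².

F ≈ 483 N

Sum moments about the left end (the unknown pivot reaction has zero arm there).
Beam weight: 36.4 × 9.8 = 356.7 N down at 3.23 m → arm 3.23 m, τ = 356.7 × 3.23 = 1152 N·m clockwise.
Box: 24.3 × 9.8 = 238.1 N down at 6.18 m → arm 6.18 m, τ = 238.1 × 6.18 = 1471 N·m clockwise.
Paint can: 9.31 × 9.8 = 91.24 N down at 5.46 m → arm 5.46 m, τ = 91.24 × 5.46 = 498.2 N·m clockwise.
Net moment of the loads = 3121 N·m clockwise.
The upward force F acts at the right end, arm 6.46 m, giving F × 6.46 counterclockwise.
Setting net torque to zero: F × 6.46 = 3121 → F = 3121 / 6.46 = 483 N.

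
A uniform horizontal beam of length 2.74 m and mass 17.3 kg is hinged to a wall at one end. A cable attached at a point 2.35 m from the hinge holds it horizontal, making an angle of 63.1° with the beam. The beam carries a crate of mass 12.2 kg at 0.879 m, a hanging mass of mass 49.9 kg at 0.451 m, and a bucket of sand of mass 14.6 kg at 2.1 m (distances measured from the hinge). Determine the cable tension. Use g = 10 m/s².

Taking torques about the hinge:
Beam weight: 17.3 × 10 = 173 N down at 1.37 m → arm 1.37 m, τ = 173 × 1.37 = 237 N·m clockwise.
Crate: 12.2 × 10 = 122 N down at 0.879 m → arm 0.879 m, τ = 122 × 0.879 = 107.2 N·m clockwise.
Hanging mass: 49.9 × 10 = 499 N down at 0.451 m → arm 0.451 m, τ = 499 × 0.451 = 225 N·m clockwise.
Bucket of sand: 14.6 × 10 = 146 N down at 2.1 m → arm 2.1 m, τ = 146 × 2.1 = 306.6 N·m clockwise.
Total clockwise load moment = 875.8 N·m.
The cable tension T acts at 2.35 m; only its component perpendicular to the beam, T sinθ, produces torque. sin 63.1° = 0.8918.
Setting net torque to zero: T × 2.35 × 0.8918 = 875.8 → T = 875.8 / 2.096 = 418 N.

T ≈ 418 N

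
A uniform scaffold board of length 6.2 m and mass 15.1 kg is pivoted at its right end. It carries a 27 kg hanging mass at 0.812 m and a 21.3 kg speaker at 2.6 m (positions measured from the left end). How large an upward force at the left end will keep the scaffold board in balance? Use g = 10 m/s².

Taking torques about the right end:
Beam weight: 15.1 × 10 = 151 N down at 3.1 m → arm 3.1 m, τ = 151 × 3.1 = 468.1 N·m counterclockwise.
Hanging mass: 27 × 10 = 270 N down at 0.812 m → arm 5.388 m, τ = 270 × 5.388 = 1455 N·m counterclockwise.
Speaker: 21.3 × 10 = 213 N down at 2.6 m → arm 3.6 m, τ = 213 × 3.6 = 766.8 N·m counterclockwise.
Net moment of the loads = 2690 N·m counterclockwise.
The upward force F acts at the left end, arm 6.2 m, giving F × 6.2 clockwise.
Balancing moments: F × 6.2 = 2690, giving F = 2690 / 6.2 = 434 N.

F ≈ 434 N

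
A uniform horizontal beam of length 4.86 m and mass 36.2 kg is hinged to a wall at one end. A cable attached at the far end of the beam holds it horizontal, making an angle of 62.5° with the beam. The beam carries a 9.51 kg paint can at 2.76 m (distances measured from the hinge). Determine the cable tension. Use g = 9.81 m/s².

T ≈ 260 N

Sum moments about the hinge (the unknown hinge reaction has zero arm there).
Beam weight: 36.2 × 9.81 = 355.1 N down at 2.43 m → arm 2.43 m, τ = 355.1 × 2.43 = 862.9 N·m clockwise.
Paint can: 9.51 × 9.81 = 93.29 N down at 2.76 m → arm 2.76 m, τ = 93.29 × 2.76 = 257.5 N·m clockwise.
Total clockwise load moment = 1120 N·m.
The cable tension T acts at 4.86 m; only its component perpendicular to the beam, T sinθ, produces torque. sin 62.5° = 0.887.
Balancing moments: T × 4.86 × 0.887 = 1120, giving T = 1120 / 4.311 = 260 N.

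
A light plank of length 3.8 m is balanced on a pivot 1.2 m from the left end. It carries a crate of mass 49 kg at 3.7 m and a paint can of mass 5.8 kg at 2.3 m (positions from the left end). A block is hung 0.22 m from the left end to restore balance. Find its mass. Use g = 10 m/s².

m ≈ 132 kg

Sum moments about the pivot (at 1.2 m from the left end) (the support reaction has zero arm there).
Crate: 49 × 10 = 490 N down at 3.7 m → arm 2.5 m, τ = 490 × 2.5 = 1225 N·m clockwise.
Paint can: 5.8 × 10 = 58 N down at 2.3 m → arm 1.1 m, τ = 58 × 1.1 = 63.8 N·m clockwise.
Net moment of known loads = 1289 N·m clockwise.
An unknown mass m at 0.22 m has arm 0.98 m; its moment is m·g·0.98 counterclockwise.
Setting net torque to zero: m × 10 × 0.98 = 1289 → m = 1289 / (10 × 0.98) = 132 kg.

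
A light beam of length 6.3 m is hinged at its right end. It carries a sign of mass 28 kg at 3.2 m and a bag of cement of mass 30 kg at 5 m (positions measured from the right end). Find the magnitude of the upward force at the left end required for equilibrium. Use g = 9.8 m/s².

Take moments about the right end.
Sign: 28 × 9.8 = 274.4 N down at 3.2 m → arm 3.2 m, τ = 274.4 × 3.2 = 878.1 N·m counterclockwise.
Bag of cement: 30 × 9.8 = 294 N down at 5 m → arm 5 m, τ = 294 × 5 = 1470 N·m counterclockwise.
Net moment of the loads = 2348 N·m counterclockwise.
The upward force F acts at the left end, arm 6.3 m, giving F × 6.3 clockwise.
For rotational equilibrium, F × 6.3 = 2348, so F = 2348 / 6.3 = 373 N.

F ≈ 373 N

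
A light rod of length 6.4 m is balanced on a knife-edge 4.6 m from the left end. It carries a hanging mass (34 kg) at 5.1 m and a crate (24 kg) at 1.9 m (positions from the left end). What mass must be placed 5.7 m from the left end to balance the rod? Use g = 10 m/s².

Sum moments about the knife-edge (at 4.6 m from the left end) (the support reaction has zero arm there).
Hanging mass: 34 × 10 = 340 N down at 5.1 m → arm 0.5 m, τ = 340 × 0.5 = 170 N·m clockwise.
Crate: 24 × 10 = 240 N down at 1.9 m → arm 2.7 m, τ = 240 × 2.7 = 648 N·m counterclockwise.
Net moment of known loads = 478 N·m counterclockwise.
An unknown mass m at 5.7 m has arm 1.1 m; its moment is m·g·1.1 clockwise.
Στ = 0 ⇒ m × 10 × 1.1 = 478 ⇒ m = 478 / (10 × 1.1) = 43.5 kg.

m ≈ 43.5 kg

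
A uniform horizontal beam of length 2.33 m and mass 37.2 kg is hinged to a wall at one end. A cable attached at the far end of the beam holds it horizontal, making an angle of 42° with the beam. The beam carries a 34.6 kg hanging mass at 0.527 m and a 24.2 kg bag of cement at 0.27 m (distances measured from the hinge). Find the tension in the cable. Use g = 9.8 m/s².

T ≈ 428 N

Taking torques about the hinge:
Beam weight: 37.2 × 9.8 = 364.6 N down at 1.165 m → arm 1.165 m, τ = 364.6 × 1.165 = 424.8 N·m clockwise.
Hanging mass: 34.6 × 9.8 = 339.1 N down at 0.527 m → arm 0.527 m, τ = 339.1 × 0.527 = 178.7 N·m clockwise.
Bag of cement: 24.2 × 9.8 = 237.2 N down at 0.27 m → arm 0.27 m, τ = 237.2 × 0.27 = 64.04 N·m clockwise.
Total clockwise load moment = 667.5 N·m.
The cable tension T acts at 2.33 m; only its component perpendicular to the beam, T sinθ, produces torque. sin 42° = 0.6691.
Setting net torque to zero: T × 2.33 × 0.6691 = 667.5 → T = 667.5 / 1.559 = 428 N.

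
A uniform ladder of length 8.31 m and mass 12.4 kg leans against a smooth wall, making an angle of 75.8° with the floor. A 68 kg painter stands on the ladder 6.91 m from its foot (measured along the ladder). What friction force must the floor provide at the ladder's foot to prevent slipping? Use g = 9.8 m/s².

f ≈ 156 N

Take moments about the foot of the ladder.
Ladder weight 12.4×9.8 = 121.5 N acts at 4.155 m along the ladder; its horizontal arm is 4.155·cos75.8° = 1.019 m → τ = 123.8 N·m clockwise.
Painter: 68×9.8 = 666.4 N at 6.91 m → arm 1.695 m → τ = 1130 N·m clockwise.
Wall normal N acts horizontally at the top; its moment arm is the height L sinθ = 8.31·sin75.8° = 8.056 m, counterclockwise.
Στ = 0 ⇒ N × 8.056 = 1254 ⇒ N = 156 N.
ΣFx = 0: friction at the foot balances the wall's push, so f = N_wall = 156 N.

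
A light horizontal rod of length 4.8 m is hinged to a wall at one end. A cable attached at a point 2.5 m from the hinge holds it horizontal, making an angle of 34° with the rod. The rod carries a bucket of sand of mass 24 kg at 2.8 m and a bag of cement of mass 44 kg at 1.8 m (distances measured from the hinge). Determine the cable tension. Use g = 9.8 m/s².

Taking torques about the hinge:
Bucket of sand: 24 × 9.8 = 235.2 N down at 2.8 m → arm 2.8 m, τ = 235.2 × 2.8 = 658.6 N·m clockwise.
Bag of cement: 44 × 9.8 = 431.2 N down at 1.8 m → arm 1.8 m, τ = 431.2 × 1.8 = 776.2 N·m clockwise.
Total clockwise load moment = 1435 N·m.
The cable tension T acts at 2.5 m; only its component perpendicular to the rod, T sinθ, produces torque. sin 34° = 0.5592.
For rotational equilibrium, T × 2.5 × 0.5592 = 1435, so T = 1435 / 1.398 = 1030 N.

T ≈ 1030 N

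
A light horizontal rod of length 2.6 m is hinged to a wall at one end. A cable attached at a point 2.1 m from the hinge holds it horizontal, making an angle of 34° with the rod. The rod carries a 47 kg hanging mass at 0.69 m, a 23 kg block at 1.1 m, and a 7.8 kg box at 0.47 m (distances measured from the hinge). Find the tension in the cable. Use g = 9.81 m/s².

T ≈ 513 N

Sum moments about the hinge (the unknown hinge reaction has zero arm there).
Hanging mass: 47 × 9.81 = 461.1 N down at 0.69 m → arm 0.69 m, τ = 461.1 × 0.69 = 318.2 N·m clockwise.
Block: 23 × 9.81 = 225.6 N down at 1.1 m → arm 1.1 m, τ = 225.6 × 1.1 = 248.2 N·m clockwise.
Box: 7.8 × 9.81 = 76.52 N down at 0.47 m → arm 0.47 m, τ = 76.52 × 0.47 = 35.96 N·m clockwise.
Total clockwise load moment = 602.4 N·m.
The cable tension T acts at 2.1 m; only its component perpendicular to the rod, T sinθ, produces torque. sin 34° = 0.5592.
Στ = 0 ⇒ T × 2.1 × 0.5592 = 602.4 ⇒ T = 602.4 / 1.174 = 513 N.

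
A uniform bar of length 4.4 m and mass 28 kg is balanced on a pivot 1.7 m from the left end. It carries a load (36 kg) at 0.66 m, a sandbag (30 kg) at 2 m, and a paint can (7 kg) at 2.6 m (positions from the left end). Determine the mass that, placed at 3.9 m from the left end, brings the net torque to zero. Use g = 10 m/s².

Taking torques about the pivot (at 1.7 m from the left end):
Beam weight: 28 × 10 = 280 N down at 2.2 m → arm 0.5 m, τ = 280 × 0.5 = 140 N·m clockwise.
Load: 36 × 10 = 360 N down at 0.66 m → arm 1.04 m, τ = 360 × 1.04 = 374.4 N·m counterclockwise.
Sandbag: 30 × 10 = 300 N down at 2 m → arm 0.3 m, τ = 300 × 0.3 = 90 N·m clockwise.
Paint can: 7 × 10 = 70 N down at 2.6 m → arm 0.9 m, τ = 70 × 0.9 = 63 N·m clockwise.
Net moment of known loads = 81.4 N·m counterclockwise.
An unknown mass m at 3.9 m has arm 2.2 m; its moment is m·g·2.2 clockwise.
Setting net torque to zero: m × 10 × 2.2 = 81.4 → m = 81.4 / (10 × 2.2) = 3.7 kg.

m ≈ 3.7 kg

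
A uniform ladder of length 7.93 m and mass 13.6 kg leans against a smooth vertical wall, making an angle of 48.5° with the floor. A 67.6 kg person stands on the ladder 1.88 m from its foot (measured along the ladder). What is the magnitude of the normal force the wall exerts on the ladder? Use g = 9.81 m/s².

Sum moments about the foot of the ladder (the floor normal and friction both act there and drop out).
Ladder weight 13.6×9.81 = 133.4 N acts at 3.965 m along the ladder; its horizontal arm is 3.965·cos48.5° = 2.627 m → τ = 350.4 N·m clockwise.
Person: 67.6×9.81 = 663.2 N at 1.88 m → arm 1.246 m → τ = 826.3 N·m clockwise.
Wall normal N acts horizontally at the top; its moment arm is the height L sinθ = 7.93·sin48.5° = 5.939 m, counterclockwise.
Setting net torque to zero: N × 5.939 = 1177 → N = 198 N.

N_wall ≈ 198 N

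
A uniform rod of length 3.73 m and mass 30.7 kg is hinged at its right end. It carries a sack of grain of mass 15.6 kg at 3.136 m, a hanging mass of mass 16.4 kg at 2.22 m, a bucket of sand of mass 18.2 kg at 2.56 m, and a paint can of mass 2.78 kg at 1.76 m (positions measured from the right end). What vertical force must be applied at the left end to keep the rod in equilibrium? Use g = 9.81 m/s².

F ≈ 510 N

Choose the right end as the axis so the unknown pivot reaction has zero arm there.
Beam weight: 30.7 × 9.81 = 301.2 N down at 1.865 m → arm 1.865 m, τ = 301.2 × 1.865 = 561.7 N·m counterclockwise.
Sack of grain: 15.6 × 9.81 = 153 N down at 3.136 m → arm 3.136 m, τ = 153 × 3.136 = 479.8 N·m counterclockwise.
Hanging mass: 16.4 × 9.81 = 160.9 N down at 2.22 m → arm 2.22 m, τ = 160.9 × 2.22 = 357.2 N·m counterclockwise.
Bucket of sand: 18.2 × 9.81 = 178.5 N down at 2.56 m → arm 2.56 m, τ = 178.5 × 2.56 = 457 N·m counterclockwise.
Paint can: 2.78 × 9.81 = 27.27 N down at 1.76 m → arm 1.76 m, τ = 27.27 × 1.76 = 48 N·m counterclockwise.
Net moment of the loads = 1904 N·m counterclockwise.
The upward force F acts at the left end, arm 3.73 m, giving F × 3.73 clockwise.
For rotational equilibrium, F × 3.73 = 1904, so F = 1904 / 3.73 = 510 N.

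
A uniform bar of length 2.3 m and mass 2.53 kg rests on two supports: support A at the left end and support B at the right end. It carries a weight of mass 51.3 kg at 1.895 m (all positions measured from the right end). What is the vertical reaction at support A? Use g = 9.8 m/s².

R_A ≈ 427 N

Sum moments about support B (its reaction then has zero moment arm).
Beam weight: 2.53 × 9.8 = 24.79 N down at 1.15 m → arm 1.15 m, τ = 24.79 × 1.15 = 28.51 N·m counterclockwise.
Weight: 51.3 × 9.8 = 502.7 N down at 1.895 m → arm 1.895 m, τ = 502.7 × 1.895 = 952.6 N·m counterclockwise.
Net load moment about support B = 981.1 N·m counterclockwise.
Reaction R at support A is upward at 2.3 m, arm 2.3 m → moment R × 2.3 clockwise.
For rotational equilibrium, R × 2.3 = 981.1, so R = 427 N.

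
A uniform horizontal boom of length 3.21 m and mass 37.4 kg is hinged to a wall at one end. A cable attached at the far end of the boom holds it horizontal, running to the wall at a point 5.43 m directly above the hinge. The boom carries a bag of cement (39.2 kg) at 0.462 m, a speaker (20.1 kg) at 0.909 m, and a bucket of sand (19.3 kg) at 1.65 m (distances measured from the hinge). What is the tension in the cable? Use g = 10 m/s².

About the hinge:
Beam weight: 37.4 × 10 = 374 N down at 1.605 m → arm 1.605 m, τ = 374 × 1.605 = 600.3 N·m clockwise.
Bag of cement: 39.2 × 10 = 392 N down at 0.462 m → arm 0.462 m, τ = 392 × 0.462 = 181.1 N·m clockwise.
Speaker: 20.1 × 10 = 201 N down at 0.909 m → arm 0.909 m, τ = 201 × 0.909 = 182.7 N·m clockwise.
Bucket of sand: 19.3 × 10 = 193 N down at 1.65 m → arm 1.65 m, τ = 193 × 1.65 = 318.4 N·m clockwise.
Total clockwise load moment = 1282 N·m.
The cable tension T acts at 3.21 m; only its component perpendicular to the boom, T sinθ, produces torque. sinθ = h/√(h²+d²) = 5.43/√(5.43²+3.21²) = 0.8608.
For rotational equilibrium, T × 3.21 × 0.8608 = 1282, so T = 1282 / 2.763 = 464 N.

T ≈ 464 N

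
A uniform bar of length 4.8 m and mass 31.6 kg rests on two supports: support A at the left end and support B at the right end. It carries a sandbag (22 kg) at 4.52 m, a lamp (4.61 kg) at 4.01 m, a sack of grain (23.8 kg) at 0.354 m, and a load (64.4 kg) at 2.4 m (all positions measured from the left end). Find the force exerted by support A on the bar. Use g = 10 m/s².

R_A ≈ 721 N

About support B:
Beam weight: 31.6 × 10 = 316 N down at 2.4 m → arm 2.4 m, τ = 316 × 2.4 = 758.4 N·m counterclockwise.
Sandbag: 22 × 10 = 220 N down at 4.52 m → arm 0.28 m, τ = 220 × 0.28 = 61.6 N·m counterclockwise.
Lamp: 4.61 × 10 = 46.1 N down at 4.01 m → arm 0.79 m, τ = 46.1 × 0.79 = 36.42 N·m counterclockwise.
Sack of grain: 23.8 × 10 = 238 N down at 0.354 m → arm 4.446 m, τ = 238 × 4.446 = 1058 N·m counterclockwise.
Load: 64.4 × 10 = 644 N down at 2.4 m → arm 2.4 m, τ = 644 × 2.4 = 1546 N·m counterclockwise.
Net load moment about support B = 3460 N·m counterclockwise.
Reaction R at support A is upward at 0 m, arm 4.8 m → moment R × 4.8 clockwise.
Balancing moments: R × 4.8 = 3460, giving R = 721 N.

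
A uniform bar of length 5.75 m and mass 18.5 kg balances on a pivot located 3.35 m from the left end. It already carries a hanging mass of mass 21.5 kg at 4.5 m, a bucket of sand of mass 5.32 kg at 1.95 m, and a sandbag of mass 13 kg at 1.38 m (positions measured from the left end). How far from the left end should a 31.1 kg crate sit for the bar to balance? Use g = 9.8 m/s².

x ≈ 3.9 m from the left end

Taking torques about the pivot (at 3.35 m from the left end):
Beam weight: 18.5 × 9.8 = 181.3 N down at 2.875 m → arm 0.475 m, τ = 181.3 × 0.475 = 86.12 N·m counterclockwise.
Hanging mass: 21.5 × 9.8 = 210.7 N down at 4.5 m → arm 1.15 m, τ = 210.7 × 1.15 = 242.3 N·m clockwise.
Bucket of sand: 5.32 × 9.8 = 52.14 N down at 1.95 m → arm 1.4 m, τ = 52.14 × 1.4 = 73 N·m counterclockwise.
Sandbag: 13 × 9.8 = 127.4 N down at 1.38 m → arm 1.97 m, τ = 127.4 × 1.97 = 251 N·m counterclockwise.
Net moment of existing loads = 167.8 N·m counterclockwise.
The crate weighs 31.1 × 9.8 = 304.8 N and must supply an equal clockwise moment, so its lever arm about the pivot is 167.8 / 304.8 = 0.551 m.
That puts it at 3.35 + 0.551 = 3.9 m from the left end.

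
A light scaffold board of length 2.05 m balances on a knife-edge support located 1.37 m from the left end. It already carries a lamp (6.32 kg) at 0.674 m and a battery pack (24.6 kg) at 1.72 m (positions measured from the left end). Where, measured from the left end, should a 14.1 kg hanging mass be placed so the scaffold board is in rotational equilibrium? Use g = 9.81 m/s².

x ≈ 1.07 m from the left end

Taking torques about the knife-edge support (at 1.37 m from the left end):
Lamp: 6.32 × 9.81 = 62 N down at 0.674 m → arm 0.696 m, τ = 62 × 0.696 = 43.15 N·m counterclockwise.
Battery pack: 24.6 × 9.81 = 241.3 N down at 1.72 m → arm 0.35 m, τ = 241.3 × 0.35 = 84.45 N·m clockwise.
Net moment of existing loads = 41.3 N·m clockwise.
The hanging mass weighs 14.1 × 9.81 = 138.3 N and must supply an equal counterclockwise moment, so its lever arm about the knife-edge support is 41.3 / 138.3 = 0.299 m.
That puts it at 1.37 − 0.299 = 1.07 m from the left end.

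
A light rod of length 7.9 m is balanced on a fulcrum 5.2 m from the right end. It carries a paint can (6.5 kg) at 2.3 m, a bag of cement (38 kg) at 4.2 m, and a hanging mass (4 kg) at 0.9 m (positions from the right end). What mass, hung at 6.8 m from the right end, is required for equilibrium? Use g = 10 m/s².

Take moments about the fulcrum (at 5.2 m from the right end).
Paint can: 6.5 × 10 = 65 N down at 2.3 m → arm 2.9 m, τ = 65 × 2.9 = 188.5 N·m clockwise.
Bag of cement: 38 × 10 = 380 N down at 4.2 m → arm 1 m, τ = 380 × 1 = 380 N·m clockwise.
Hanging mass: 4 × 10 = 40 N down at 0.9 m → arm 4.3 m, τ = 40 × 4.3 = 172 N·m clockwise.
Net moment of known loads = 740.5 N·m clockwise.
An unknown mass m at 6.8 m has arm 1.6 m; its moment is m·g·1.6 counterclockwise.
Στ = 0 ⇒ m × 10 × 1.6 = 740.5 ⇒ m = 740.5 / (10 × 1.6) = 46.3 kg.

m ≈ 46.3 kg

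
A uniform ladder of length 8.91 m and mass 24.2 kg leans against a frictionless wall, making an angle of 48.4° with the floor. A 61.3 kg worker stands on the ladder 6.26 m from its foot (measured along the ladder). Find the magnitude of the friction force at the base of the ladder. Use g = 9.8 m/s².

Take moments about the foot of the ladder.
Ladder weight 24.2×9.8 = 237.2 N acts at 4.455 m along the ladder; its horizontal arm is 4.455·cos48.4° = 2.958 m → τ = 701.6 N·m clockwise.
Worker: 61.3×9.8 = 600.7 N at 6.26 m → arm 4.156 m → τ = 2497 N·m clockwise.
Wall normal N acts horizontally at the top; its moment arm is the height L sinθ = 8.91·sin48.4° = 6.663 m, counterclockwise.
Στ = 0 ⇒ N × 6.663 = 3199 ⇒ N = 480 N.
ΣFx = 0: friction at the foot balances the wall's push, so f = N_wall = 480 N.

f ≈ 480 N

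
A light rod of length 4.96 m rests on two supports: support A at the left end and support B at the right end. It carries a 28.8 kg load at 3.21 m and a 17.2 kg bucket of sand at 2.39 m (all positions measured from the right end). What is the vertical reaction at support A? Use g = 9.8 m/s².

Sum moments about support B (its reaction then has zero moment arm).
Load: 28.8 × 9.8 = 282.2 N down at 3.21 m → arm 3.21 m, τ = 282.2 × 3.21 = 905.9 N·m counterclockwise.
Bucket of sand: 17.2 × 9.8 = 168.6 N down at 2.39 m → arm 2.39 m, τ = 168.6 × 2.39 = 403 N·m counterclockwise.
Net load moment about support B = 1309 N·m counterclockwise.
Reaction R at support A is upward at 4.96 m, arm 4.96 m → moment R × 4.96 clockwise.
For rotational equilibrium, R × 4.96 = 1309, so R = 264 N.

R_A ≈ 264 N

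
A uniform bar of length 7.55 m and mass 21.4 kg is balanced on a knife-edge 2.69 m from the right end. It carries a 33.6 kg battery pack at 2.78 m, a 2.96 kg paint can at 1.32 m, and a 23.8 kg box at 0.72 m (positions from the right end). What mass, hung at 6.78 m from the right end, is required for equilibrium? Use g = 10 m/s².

Take moments about the knife-edge (at 2.69 m from the right end).
Beam weight: 21.4 × 10 = 214 N down at 3.775 m → arm 1.085 m, τ = 214 × 1.085 = 232.2 N·m counterclockwise.
Battery pack: 33.6 × 10 = 336 N down at 2.78 m → arm 0.09 m, τ = 336 × 0.09 = 30.24 N·m counterclockwise.
Paint can: 2.96 × 10 = 29.6 N down at 1.32 m → arm 1.37 m, τ = 29.6 × 1.37 = 40.55 N·m clockwise.
Box: 23.8 × 10 = 238 N down at 0.72 m → arm 1.97 m, τ = 238 × 1.97 = 468.9 N·m clockwise.
Net moment of known loads = 247 N·m clockwise.
An unknown mass m at 6.78 m has arm 4.09 m; its moment is m·g·4.09 counterclockwise.
For rotational equilibrium, m × 10 × 4.09 = 247, so m = 247 / (10 × 4.09) = 6.04 kg.

m ≈ 6.04 kg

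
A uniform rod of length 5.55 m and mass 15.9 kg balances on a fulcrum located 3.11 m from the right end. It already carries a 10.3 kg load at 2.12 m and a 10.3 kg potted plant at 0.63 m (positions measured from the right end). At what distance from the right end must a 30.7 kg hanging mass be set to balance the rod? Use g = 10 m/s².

Taking torques about the fulcrum (at 3.11 m from the right end):
Beam weight: 15.9 × 10 = 159 N down at 2.775 m → arm 0.335 m, τ = 159 × 0.335 = 53.27 N·m clockwise.
Load: 10.3 × 10 = 103 N down at 2.12 m → arm 0.99 m, τ = 103 × 0.99 = 102 N·m clockwise.
Potted plant: 10.3 × 10 = 103 N down at 0.63 m → arm 2.48 m, τ = 103 × 2.48 = 255.4 N·m clockwise.
Net moment of existing loads = 410.7 N·m clockwise.
The hanging mass weighs 30.7 × 10 = 307 N and must supply an equal counterclockwise moment, so its lever arm about the fulcrum is 410.7 / 307 = 1.34 m.
That puts it at 3.11 + 1.34 = 4.45 m from the right end.

x ≈ 4.45 m from the right end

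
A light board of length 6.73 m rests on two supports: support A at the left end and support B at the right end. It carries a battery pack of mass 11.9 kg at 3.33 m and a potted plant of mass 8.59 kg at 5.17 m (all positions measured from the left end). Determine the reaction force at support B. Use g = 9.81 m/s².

R_B ≈ 122 N

Take moments about support A.
Battery pack: 11.9 × 9.81 = 116.7 N down at 3.33 m → arm 3.33 m, τ = 116.7 × 3.33 = 388.6 N·m clockwise.
Potted plant: 8.59 × 9.81 = 84.27 N down at 5.17 m → arm 5.17 m, τ = 84.27 × 5.17 = 435.7 N·m clockwise.
Net load moment about support A = 824.3 N·m clockwise.
Reaction R at support B is upward at 6.73 m, arm 6.73 m → moment R × 6.73 counterclockwise.
Balancing moments: R × 6.73 = 824.3, giving R = 122 N.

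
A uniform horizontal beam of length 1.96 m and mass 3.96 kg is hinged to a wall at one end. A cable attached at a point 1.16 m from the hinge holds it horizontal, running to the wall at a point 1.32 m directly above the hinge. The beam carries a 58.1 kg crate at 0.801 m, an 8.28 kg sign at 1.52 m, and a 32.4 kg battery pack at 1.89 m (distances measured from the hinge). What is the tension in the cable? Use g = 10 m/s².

Sum moments about the hinge (the unknown hinge reaction has zero arm there).
Beam weight: 3.96 × 10 = 39.6 N down at 0.98 m → arm 0.98 m, τ = 39.6 × 0.98 = 38.81 N·m clockwise.
Crate: 58.1 × 10 = 581 N down at 0.801 m → arm 0.801 m, τ = 581 × 0.801 = 465.4 N·m clockwise.
Sign: 8.28 × 10 = 82.8 N down at 1.52 m → arm 1.52 m, τ = 82.8 × 1.52 = 125.9 N·m clockwise.
Battery pack: 32.4 × 10 = 324 N down at 1.89 m → arm 1.89 m, τ = 324 × 1.89 = 612.4 N·m clockwise.
Total clockwise load moment = 1243 N·m.
The cable tension T acts at 1.16 m; only its component perpendicular to the beam, T sinθ, produces torque. sinθ = h/√(h²+d²) = 1.32/√(1.32²+1.16²) = 0.7512.
For rotational equilibrium, T × 1.16 × 0.7512 = 1243, so T = 1243 / 0.8714 = 1430 N.

T ≈ 1430 N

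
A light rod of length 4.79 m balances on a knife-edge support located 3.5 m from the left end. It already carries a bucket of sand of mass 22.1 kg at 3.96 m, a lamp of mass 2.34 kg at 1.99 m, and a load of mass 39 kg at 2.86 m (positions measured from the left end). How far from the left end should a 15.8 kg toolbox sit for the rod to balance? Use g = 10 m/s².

x ≈ 4.66 m from the left end

Choose the knife-edge support (at 3.5 m from the left end) as the axis so the support reaction has zero arm there.
Bucket of sand: 22.1 × 10 = 221 N down at 3.96 m → arm 0.46 m, τ = 221 × 0.46 = 101.7 N·m clockwise.
Lamp: 2.34 × 10 = 23.4 N down at 1.99 m → arm 1.51 m, τ = 23.4 × 1.51 = 35.33 N·m counterclockwise.
Load: 39 × 10 = 390 N down at 2.86 m → arm 0.64 m, τ = 390 × 0.64 = 249.6 N·m counterclockwise.
Net moment of existing loads = 183.2 N·m counterclockwise.
The toolbox weighs 15.8 × 10 = 158 N and must supply an equal clockwise moment, so its lever arm about the knife-edge support is 183.2 / 158 = 1.16 m.
That puts it at 3.5 + 1.16 = 4.66 m from the left end.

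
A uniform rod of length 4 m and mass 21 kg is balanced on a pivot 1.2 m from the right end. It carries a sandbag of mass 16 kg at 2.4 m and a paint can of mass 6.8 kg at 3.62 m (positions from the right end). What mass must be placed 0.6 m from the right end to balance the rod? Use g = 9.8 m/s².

About the pivot (at 1.2 m from the right end):
Beam weight: 21 × 9.8 = 205.8 N down at 2 m → arm 0.8 m, τ = 205.8 × 0.8 = 164.6 N·m counterclockwise.
Sandbag: 16 × 9.8 = 156.8 N down at 2.4 m → arm 1.2 m, τ = 156.8 × 1.2 = 188.2 N·m counterclockwise.
Paint can: 6.8 × 9.8 = 66.64 N down at 3.62 m → arm 2.42 m, τ = 66.64 × 2.42 = 161.3 N·m counterclockwise.
Net moment of known loads = 514.1 N·m counterclockwise.
An unknown mass m at 0.6 m has arm 0.6 m; its moment is m·g·0.6 clockwise.
Στ = 0 ⇒ m × 9.8 × 0.6 = 514.1 ⇒ m = 514.1 / (9.8 × 0.6) = 87.4 kg.

m ≈ 87.4 kg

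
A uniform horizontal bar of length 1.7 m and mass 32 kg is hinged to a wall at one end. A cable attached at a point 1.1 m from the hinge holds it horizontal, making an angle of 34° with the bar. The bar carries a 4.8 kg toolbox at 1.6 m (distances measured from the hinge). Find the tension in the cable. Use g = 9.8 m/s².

Sum moments about the hinge (the unknown hinge reaction has zero arm there).
Beam weight: 32 × 9.8 = 313.6 N down at 0.85 m → arm 0.85 m, τ = 313.6 × 0.85 = 266.6 N·m clockwise.
Toolbox: 4.8 × 9.8 = 47.04 N down at 1.6 m → arm 1.6 m, τ = 47.04 × 1.6 = 75.26 N·m clockwise.
Total clockwise load moment = 341.9 N·m.
The cable tension T acts at 1.1 m; only its component perpendicular to the bar, T sinθ, produces torque. sin 34° = 0.5592.
Setting net torque to zero: T × 1.1 × 0.5592 = 341.9 → T = 341.9 / 0.6151 = 556 N.

T ≈ 556 N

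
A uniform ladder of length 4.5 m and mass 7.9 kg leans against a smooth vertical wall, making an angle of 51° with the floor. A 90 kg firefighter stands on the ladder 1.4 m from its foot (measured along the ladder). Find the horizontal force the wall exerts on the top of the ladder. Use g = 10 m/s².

N_wall ≈ 259 N

About the foot of the ladder:
Ladder weight 7.9×10 = 79 N acts at 2.25 m along the ladder; its horizontal arm is 2.25·cos51° = 1.416 m → τ = 111.9 N·m clockwise.
Firefighter: 90×10 = 900 N at 1.4 m → arm 0.881 m → τ = 792.9 N·m clockwise.
Wall normal N acts horizontally at the top; its moment arm is the height L sinθ = 4.5·sin51° = 3.497 m, counterclockwise.
Setting net torque to zero: N × 3.497 = 904.8 → N = 259 N.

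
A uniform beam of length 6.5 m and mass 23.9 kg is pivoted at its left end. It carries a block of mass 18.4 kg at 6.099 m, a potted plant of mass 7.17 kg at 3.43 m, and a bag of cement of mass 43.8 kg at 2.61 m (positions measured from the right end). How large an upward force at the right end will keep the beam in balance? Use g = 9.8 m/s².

Take moments about the left end.
Beam weight: 23.9 × 9.8 = 234.2 N down at 3.25 m → arm 3.25 m, τ = 234.2 × 3.25 = 761.1 N·m clockwise.
Block: 18.4 × 9.8 = 180.3 N down at 6.099 m → arm 0.401 m, τ = 180.3 × 0.401 = 72.3 N·m clockwise.
Potted plant: 7.17 × 9.8 = 70.27 N down at 3.43 m → arm 3.07 m, τ = 70.27 × 3.07 = 215.7 N·m clockwise.
Bag of cement: 43.8 × 9.8 = 429.2 N down at 2.61 m → arm 3.89 m, τ = 429.2 × 3.89 = 1670 N·m clockwise.
Net moment of the loads = 2719 N·m clockwise.
The upward force F acts at the right end, arm 6.5 m, giving F × 6.5 counterclockwise.
Στ = 0 ⇒ F × 6.5 = 2719 ⇒ F = 2719 / 6.5 = 418 N.

F ≈ 418 N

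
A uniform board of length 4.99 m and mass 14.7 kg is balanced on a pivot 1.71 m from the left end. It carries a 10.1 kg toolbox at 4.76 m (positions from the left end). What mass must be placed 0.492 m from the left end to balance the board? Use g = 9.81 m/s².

Choose the pivot (at 1.71 m from the left end) as the axis so the support reaction has zero arm there.
Beam weight: 14.7 × 9.81 = 144.2 N down at 2.495 m → arm 0.785 m, τ = 144.2 × 0.785 = 113.2 N·m clockwise.
Toolbox: 10.1 × 9.81 = 99.08 N down at 4.76 m → arm 3.05 m, τ = 99.08 × 3.05 = 302.2 N·m clockwise.
Net moment of known loads = 415.4 N·m clockwise.
An unknown mass m at 0.492 m has arm 1.218 m; its moment is m·g·1.218 counterclockwise.
For rotational equilibrium, m × 9.81 × 1.218 = 415.4, so m = 415.4 / (9.81 × 1.218) = 34.8 kg.

m ≈ 34.8 kg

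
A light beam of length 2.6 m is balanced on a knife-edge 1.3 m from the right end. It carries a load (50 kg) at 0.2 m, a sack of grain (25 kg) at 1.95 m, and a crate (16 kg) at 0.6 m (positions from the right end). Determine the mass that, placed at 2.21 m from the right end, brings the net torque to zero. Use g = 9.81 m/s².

Take moments about the knife-edge (at 1.3 m from the right end).
Load: 50 × 9.81 = 490.5 N down at 0.2 m → arm 1.1 m, τ = 490.5 × 1.1 = 539.6 N·m clockwise.
Sack of grain: 25 × 9.81 = 245.2 N down at 1.95 m → arm 0.65 m, τ = 245.2 × 0.65 = 159.4 N·m counterclockwise.
Crate: 16 × 9.81 = 157 N down at 0.6 m → arm 0.7 m, τ = 157 × 0.7 = 109.9 N·m clockwise.
Net moment of known loads = 490.1 N·m clockwise.
An unknown mass m at 2.21 m has arm 0.91 m; its moment is m·g·0.91 counterclockwise.
Balancing moments: m × 9.81 × 0.91 = 490.1, giving m = 490.1 / (9.81 × 0.91) = 54.9 kg.

m ≈ 54.9 kg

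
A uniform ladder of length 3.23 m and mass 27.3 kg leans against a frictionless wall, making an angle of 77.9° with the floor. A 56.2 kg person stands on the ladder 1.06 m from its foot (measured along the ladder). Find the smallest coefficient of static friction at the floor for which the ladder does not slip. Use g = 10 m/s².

Take moments about the foot of the ladder.
Ladder weight 27.3×10 = 273 N acts at 1.615 m along the ladder; its horizontal arm is 1.615·cos77.9° = 0.3385 m → τ = 92.41 N·m clockwise.
Person: 56.2×10 = 562 N at 1.06 m → arm 0.2222 m → τ = 124.9 N·m clockwise.
Wall normal N acts horizontally at the top; its moment arm is the height L sinθ = 3.23·sin77.9° = 3.158 m, counterclockwise.
Setting net torque to zero: N × 3.158 = 217.3 → N = 68.81 N.
ΣFx = 0 ⇒ f = N_wall = 68.81 N. ΣFy = 0 ⇒ N_floor = 835 N.
μ_min = f / N_floor = 68.81 / 835 = 0.0824.

μ_min ≈ 0.0824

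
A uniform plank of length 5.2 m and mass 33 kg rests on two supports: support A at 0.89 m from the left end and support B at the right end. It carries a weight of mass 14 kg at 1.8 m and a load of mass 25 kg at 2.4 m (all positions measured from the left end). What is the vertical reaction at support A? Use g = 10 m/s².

Taking torques about support B:
Beam weight: 33 × 10 = 330 N down at 2.6 m → arm 2.6 m, τ = 330 × 2.6 = 858 N·m counterclockwise.
Weight: 14 × 10 = 140 N down at 1.8 m → arm 3.4 m, τ = 140 × 3.4 = 476 N·m counterclockwise.
Load: 25 × 10 = 250 N down at 2.4 m → arm 2.8 m, τ = 250 × 2.8 = 700 N·m counterclockwise.
Net load moment about support B = 2034 N·m counterclockwise.
Reaction R at support A is upward at 0.89 m, arm 4.31 m → moment R × 4.31 clockwise.
For rotational equilibrium, R × 4.31 = 2034, so R = 472 N.

R_A ≈ 472 N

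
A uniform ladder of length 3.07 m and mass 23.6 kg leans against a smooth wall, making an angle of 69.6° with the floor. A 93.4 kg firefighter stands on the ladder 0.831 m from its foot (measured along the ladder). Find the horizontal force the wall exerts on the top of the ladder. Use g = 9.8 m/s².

N_wall ≈ 135 N

Taking torques about the foot of the ladder:
Ladder weight 23.6×9.8 = 231.3 N acts at 1.535 m along the ladder; its horizontal arm is 1.535·cos69.6° = 0.5351 m → τ = 123.8 N·m clockwise.
Firefighter: 93.4×9.8 = 915.3 N at 0.831 m → arm 0.2897 m → τ = 265.2 N·m clockwise.
Wall normal N acts horizontally at the top; its moment arm is the height L sinθ = 3.07·sin69.6° = 2.877 m, counterclockwise.
For rotational equilibrium, N × 2.877 = 389, so N = 135 N.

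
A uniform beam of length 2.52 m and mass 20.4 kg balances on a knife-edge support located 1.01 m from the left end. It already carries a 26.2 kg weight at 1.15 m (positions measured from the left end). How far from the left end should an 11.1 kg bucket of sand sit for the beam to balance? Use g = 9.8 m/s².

x ≈ 0.22 m from the left end

Sum moments about the knife-edge support (at 1.01 m from the left end) (the support reaction has zero arm there).
Beam weight: 20.4 × 9.8 = 199.9 N down at 1.26 m → arm 0.25 m, τ = 199.9 × 0.25 = 49.98 N·m clockwise.
Weight: 26.2 × 9.8 = 256.8 N down at 1.15 m → arm 0.14 m, τ = 256.8 × 0.14 = 35.95 N·m clockwise.
Net moment of existing loads = 85.93 N·m clockwise.
The bucket of sand weighs 11.1 × 9.8 = 108.8 N and must supply an equal counterclockwise moment, so its lever arm about the knife-edge support is 85.93 / 108.8 = 0.79 m.
That puts it at 1.01 − 0.79 = 0.22 m from the left end.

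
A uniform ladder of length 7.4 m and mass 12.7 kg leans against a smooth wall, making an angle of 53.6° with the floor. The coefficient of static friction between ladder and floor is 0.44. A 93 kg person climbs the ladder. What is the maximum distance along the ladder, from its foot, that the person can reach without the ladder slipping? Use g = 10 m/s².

d ≈ 4.51 m

Sum moments about the foot of the ladder (the floor normal and friction both act there and drop out).
Ladder weight 12.7×10 = 127 N acts at 3.7 m along the ladder; its horizontal arm is 3.7·cos53.6° = 2.196 m → τ = 278.9 N·m clockwise.
Person weight 93×10 = 930 N at distance d → arm d·cos53.6° → τ = 930·d·0.5934 clockwise.
Wall normal N at the top has arm L sinθ = 5.956 m counterclockwise, so Στ = 0 gives N·5.956 = 278.9 + 551.9·d.
ΣFy = 0 ⇒ N_floor = 1057 N, so the maximum friction is μ_s·N_floor = 0.44×1057 = 465.1 N. ΣFx = 0 ⇒ N_wall = f, so at the slipping point N = 465.1 N.
Substituting: 465.1×5.956 = 278.9 + 551.9·d ⇒ d = (2770 − 278.9) / 551.9 = 4.51 m.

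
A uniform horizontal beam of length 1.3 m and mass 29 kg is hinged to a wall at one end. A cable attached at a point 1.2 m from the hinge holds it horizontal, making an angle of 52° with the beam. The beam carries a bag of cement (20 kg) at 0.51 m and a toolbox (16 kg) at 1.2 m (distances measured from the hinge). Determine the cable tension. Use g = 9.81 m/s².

T ≈ 501 N

Choose the hinge as the axis so the unknown hinge reaction has zero arm there.
Beam weight: 29 × 9.81 = 284.5 N down at 0.65 m → arm 0.65 m, τ = 284.5 × 0.65 = 184.9 N·m clockwise.
Bag of cement: 20 × 9.81 = 196.2 N down at 0.51 m → arm 0.51 m, τ = 196.2 × 0.51 = 100.1 N·m clockwise.
Toolbox: 16 × 9.81 = 157 N down at 1.2 m → arm 1.2 m, τ = 157 × 1.2 = 188.4 N·m clockwise.
Total clockwise load moment = 473.4 N·m.
The cable tension T acts at 1.2 m; only its component perpendicular to the beam, T sinθ, produces torque. sin 52° = 0.788.
Setting net torque to zero: T × 1.2 × 0.788 = 473.4 → T = 473.4 / 0.9456 = 501 N.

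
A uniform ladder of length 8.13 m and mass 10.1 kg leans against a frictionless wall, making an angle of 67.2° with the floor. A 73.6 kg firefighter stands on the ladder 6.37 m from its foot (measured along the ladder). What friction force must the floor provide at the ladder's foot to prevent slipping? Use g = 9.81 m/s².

f ≈ 259 N

Take moments about the foot of the ladder.
Ladder weight 10.1×9.81 = 99.08 N acts at 4.065 m along the ladder; its horizontal arm is 4.065·cos67.2° = 1.575 m → τ = 156.1 N·m clockwise.
Firefighter: 73.6×9.81 = 722 N at 6.37 m → arm 2.468 m → τ = 1782 N·m clockwise.
Wall normal N acts horizontally at the top; its moment arm is the height L sinθ = 8.13·sin67.2° = 7.495 m, counterclockwise.
Setting net torque to zero: N × 7.495 = 1938 → N = 259 N.
ΣFx = 0: friction at the foot balances the wall's push, so f = N_wall = 259 N.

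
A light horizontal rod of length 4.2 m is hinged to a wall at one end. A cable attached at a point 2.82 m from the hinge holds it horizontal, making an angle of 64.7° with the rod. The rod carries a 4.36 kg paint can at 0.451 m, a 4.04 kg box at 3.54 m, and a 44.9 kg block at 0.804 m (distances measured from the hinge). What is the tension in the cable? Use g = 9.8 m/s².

T ≈ 201 N

Sum moments about the hinge (the unknown hinge reaction has zero arm there).
Paint can: 4.36 × 9.8 = 42.73 N down at 0.451 m → arm 0.451 m, τ = 42.73 × 0.451 = 19.27 N·m clockwise.
Box: 4.04 × 9.8 = 39.59 N down at 3.54 m → arm 3.54 m, τ = 39.59 × 3.54 = 140.1 N·m clockwise.
Block: 44.9 × 9.8 = 440 N down at 0.804 m → arm 0.804 m, τ = 440 × 0.804 = 353.8 N·m clockwise.
Total clockwise load moment = 513.2 N·m.
The cable tension T acts at 2.82 m; only its component perpendicular to the rod, T sinθ, produces torque. sin 64.7° = 0.9041.
Setting net torque to zero: T × 2.82 × 0.9041 = 513.2 → T = 513.2 / 2.55 = 201 N.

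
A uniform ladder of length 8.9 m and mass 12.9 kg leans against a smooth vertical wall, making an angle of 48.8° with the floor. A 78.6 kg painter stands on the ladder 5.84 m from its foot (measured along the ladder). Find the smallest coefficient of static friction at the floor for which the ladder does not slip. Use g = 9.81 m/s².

μ_min ≈ 0.555

Take moments about the foot of the ladder.
Ladder weight 12.9×9.81 = 126.5 N acts at 4.45 m along the ladder; its horizontal arm is 4.45·cos48.8° = 2.931 m → τ = 370.8 N·m clockwise.
Painter: 78.6×9.81 = 771.1 N at 5.84 m → arm 3.847 m → τ = 2966 N·m clockwise.
Wall normal N acts horizontally at the top; its moment arm is the height L sinθ = 8.9·sin48.8° = 6.696 m, counterclockwise.
Setting net torque to zero: N × 6.696 = 3337 → N = 498.4 N.
ΣFx = 0 ⇒ f = N_wall = 498.4 N. ΣFy = 0 ⇒ N_floor = 897.6 N.
μ_min = f / N_floor = 498.4 / 897.6 = 0.555.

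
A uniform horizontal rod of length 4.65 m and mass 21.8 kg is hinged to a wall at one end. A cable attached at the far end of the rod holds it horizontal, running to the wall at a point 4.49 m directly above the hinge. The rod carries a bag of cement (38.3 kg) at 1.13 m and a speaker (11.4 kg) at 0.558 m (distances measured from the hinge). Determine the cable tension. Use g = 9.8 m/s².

T ≈ 304 N

Choose the hinge as the axis so the unknown hinge reaction has zero arm there.
Beam weight: 21.8 × 9.8 = 213.6 N down at 2.325 m → arm 2.325 m, τ = 213.6 × 2.325 = 496.6 N·m clockwise.
Bag of cement: 38.3 × 9.8 = 375.3 N down at 1.13 m → arm 1.13 m, τ = 375.3 × 1.13 = 424.1 N·m clockwise.
Speaker: 11.4 × 9.8 = 111.7 N down at 0.558 m → arm 0.558 m, τ = 111.7 × 0.558 = 62.33 N·m clockwise.
Total clockwise load moment = 983 N·m.
The cable tension T acts at 4.65 m; only its component perpendicular to the rod, T sinθ, produces torque. sinθ = h/√(h²+d²) = 4.49/√(4.49²+4.65²) = 0.6946.
Balancing moments: T × 4.65 × 0.6946 = 983, giving T = 983 / 3.23 = 304 N.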